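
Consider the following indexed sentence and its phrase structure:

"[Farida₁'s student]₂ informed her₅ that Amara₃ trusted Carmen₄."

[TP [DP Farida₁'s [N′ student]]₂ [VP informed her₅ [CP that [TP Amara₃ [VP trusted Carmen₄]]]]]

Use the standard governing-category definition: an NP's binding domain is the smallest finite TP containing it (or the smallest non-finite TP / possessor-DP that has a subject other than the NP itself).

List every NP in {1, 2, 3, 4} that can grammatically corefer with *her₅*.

*her* is a pronoun, so Principle B applies: it must be free in its binding domain.
Binding domain of *her₅*: the matrix TP, whose subject is [Farida₁'s student]₂.
*Farida₁* and the pronoun do not c-command one another → neither Principle B nor Principle C is at stake; coindexation permitted.
*[Farida₁'s student]₂* c-commands the pronoun within its binding domain → coindexation would violate Principle B.
*Amara₃*: the pronoun c-commands this R-expression → coindexation would violate Principle C on *Amara₃*.
*Carmen₄*: the pronoun c-commands this R-expression → coindexation would violate Principle C on *Carmen₄*.

{1}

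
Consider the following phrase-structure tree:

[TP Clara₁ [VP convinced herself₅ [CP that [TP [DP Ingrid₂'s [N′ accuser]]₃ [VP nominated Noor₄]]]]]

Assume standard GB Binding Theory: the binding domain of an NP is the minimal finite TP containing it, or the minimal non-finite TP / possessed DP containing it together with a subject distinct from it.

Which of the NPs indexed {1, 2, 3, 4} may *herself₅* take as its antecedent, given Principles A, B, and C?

{1}

*herself* is an anaphor, so Principle A applies: it must be bound in its binding domain.
Binding domain of *herself₅*: the matrix TP, whose subject is Clara₁.
*Clara₁* c-commands the anaphor within its binding domain → licit binder.
*Ingrid₂* does not c-command the anaphor → cannot bind it.
*[Ingrid₂'s accuser]₃* does not c-command the anaphor → cannot bind it.
*Noor₄* does not c-command the anaphor → cannot bind it.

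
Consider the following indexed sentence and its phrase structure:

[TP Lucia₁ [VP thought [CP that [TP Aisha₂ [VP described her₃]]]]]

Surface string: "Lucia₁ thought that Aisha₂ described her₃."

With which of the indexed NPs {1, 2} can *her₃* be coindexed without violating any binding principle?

{1}

*her* is a pronoun, so Principle B applies: it must be free in its binding domain.
Binding domain of *her₃*: the embedded TP, whose subject is Aisha₂.
*Lucia₁* c-commands the pronoun but from outside its binding domain, and is not c-commanded by it → coindexation permitted.
*Aisha₂* c-commands the pronoun within its binding domain → coindexation would violate Principle B.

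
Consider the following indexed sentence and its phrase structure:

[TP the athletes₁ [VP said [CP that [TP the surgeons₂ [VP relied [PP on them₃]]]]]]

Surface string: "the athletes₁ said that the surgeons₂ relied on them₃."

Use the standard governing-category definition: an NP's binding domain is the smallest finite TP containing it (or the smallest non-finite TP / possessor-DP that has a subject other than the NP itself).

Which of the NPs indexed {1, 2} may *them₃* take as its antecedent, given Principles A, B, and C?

{1}

*them* is a pronoun, so Principle B applies: it must be free in its binding domain.
Binding domain of *them₃*: the embedded TP, whose subject is the surgeons₂.
*the athletes₁* c-commands the pronoun but from outside its binding domain, and is not c-commanded by it → coindexation permitted.
*the surgeons₂* c-commands the pronoun within its binding domain → coindexation would violate Principle B.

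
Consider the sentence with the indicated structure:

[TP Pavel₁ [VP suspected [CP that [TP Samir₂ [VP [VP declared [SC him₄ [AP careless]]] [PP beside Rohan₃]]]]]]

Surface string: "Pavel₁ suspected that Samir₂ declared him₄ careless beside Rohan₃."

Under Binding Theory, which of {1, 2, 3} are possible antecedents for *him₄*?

{1, 3}

*him* is a pronoun, so Principle B applies: it must be free in its binding domain.
Binding domain of *him₄*: the embedded TP, whose subject is Samir₂.
*Pavel₁* c-commands the pronoun but from outside its binding domain, and is not c-commanded by it → coindexation permitted.
*Samir₂* c-commands the pronoun within its binding domain → coindexation would violate Principle B.
*Rohan₃* and the pronoun do not c-command one another → neither Principle B nor Principle C is at stake; coindexation permitted.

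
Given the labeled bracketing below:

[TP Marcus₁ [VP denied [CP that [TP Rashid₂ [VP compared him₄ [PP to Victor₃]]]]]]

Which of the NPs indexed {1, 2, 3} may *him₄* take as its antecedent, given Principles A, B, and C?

{1}

*him* is a pronoun, so Principle B applies: it must be free in its binding domain.
Binding domain of *him₄*: the embedded TP, whose subject is Rashid₂.
*Marcus₁* c-commands the pronoun but from outside its binding domain, and is not c-commanded by it → coindexation permitted.
*Rashid₂* c-commands the pronoun within its binding domain → coindexation would violate Principle B.
*Victor₃*: the pronoun c-commands this R-expression → coindexation would violate Principle C on *Victor₃*.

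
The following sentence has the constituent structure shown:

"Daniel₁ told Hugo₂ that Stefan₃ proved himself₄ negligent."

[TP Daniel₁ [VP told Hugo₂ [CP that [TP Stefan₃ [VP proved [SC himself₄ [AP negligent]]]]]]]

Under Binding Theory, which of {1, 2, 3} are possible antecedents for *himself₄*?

{3}

*himself* is an anaphor, so Principle A applies: it must be bound in its binding domain.
Binding domain of *himself₄*: the embedded TP, whose subject is Stefan₃.
*Daniel₁* c-commands the anaphor but is outside its binding domain → cannot satisfy Principle A.
*Hugo₂* c-commands the anaphor but is outside its binding domain → cannot satisfy Principle A.
*Stefan₃* c-commands the anaphor within its binding domain → licit binder.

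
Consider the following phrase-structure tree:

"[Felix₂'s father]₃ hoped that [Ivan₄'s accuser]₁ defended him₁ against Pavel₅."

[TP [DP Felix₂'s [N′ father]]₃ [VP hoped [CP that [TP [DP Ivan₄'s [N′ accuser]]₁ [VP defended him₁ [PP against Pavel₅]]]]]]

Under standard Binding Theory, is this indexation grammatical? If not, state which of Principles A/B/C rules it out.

The two coindexed NPs are *[Ivan₄'s accuser]₁* and *him₁*.
*him₁* is a pronoun. Its binding domain is the embedded TP, whose subject is [Ivan₄'s accuser]₁.
*[Ivan₄'s accuser]₁* c-commands it within that domain and carries the same index.
The pronoun is locally bound → Principle B violation.

Principle B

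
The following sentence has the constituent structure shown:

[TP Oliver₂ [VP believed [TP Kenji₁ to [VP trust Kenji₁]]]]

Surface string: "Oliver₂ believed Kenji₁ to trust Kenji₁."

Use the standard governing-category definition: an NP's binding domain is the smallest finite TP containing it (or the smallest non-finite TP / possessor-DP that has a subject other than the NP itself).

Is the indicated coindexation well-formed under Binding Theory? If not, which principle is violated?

Principle C

The two coindexed NPs are *Kenji₁* (the higher occurrence) and *Kenji₁* (the lower occurrence).
*Kenji₁* (the lower occurrence) is an R-expression. Principle C requires it to be free everywhere.
*Kenji₁* (the higher occurrence) c-commands it and carries the same index.
The R-expression is bound → Principle C violation.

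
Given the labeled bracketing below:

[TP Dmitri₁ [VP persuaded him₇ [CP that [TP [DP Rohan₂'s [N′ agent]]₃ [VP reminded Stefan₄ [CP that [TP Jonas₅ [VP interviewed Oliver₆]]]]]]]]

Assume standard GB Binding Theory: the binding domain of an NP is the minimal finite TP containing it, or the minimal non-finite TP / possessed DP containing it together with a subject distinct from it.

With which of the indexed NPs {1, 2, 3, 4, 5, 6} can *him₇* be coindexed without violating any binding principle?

none

*him* is a pronoun, so Principle B applies: it must be free in its binding domain.
Binding domain of *him₇*: the matrix TP, whose subject is Dmitri₁.
*Dmitri₁* c-commands the pronoun within its binding domain → coindexation would violate Principle B.
*Rohan₂*: the pronoun c-commands this R-expression → coindexation would violate Principle C on *Rohan₂*.
*[Rohan₂'s agent]₃*: the pronoun c-commands this R-expression → coindexation would violate Principle C on *[Rohan₂'s agent]₃*.
*Stefan₄*: the pronoun c-commands this R-expression → coindexation would violate Principle C on *Stefan₄*.
*Jonas₅*: the pronoun c-commands this R-expression → coindexation would violate Principle C on *Jonas₅*.
*Oliver₆*: the pronoun c-commands this R-expression → coindexation would violate Principle C on *Oliver₆*.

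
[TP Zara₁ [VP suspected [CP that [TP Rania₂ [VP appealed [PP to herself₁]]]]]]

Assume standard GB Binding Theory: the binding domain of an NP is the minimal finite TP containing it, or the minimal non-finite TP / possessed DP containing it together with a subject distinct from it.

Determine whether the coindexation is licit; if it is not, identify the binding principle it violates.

The two coindexed NPs are *Zara₁* and *herself₁*.
*herself₁* is an anaphor. Principle A requires it to be bound within its binding domain — the embedded TP, whose subject is Rania₂.
Within that domain it is c-commanded by *Rania₂*, which does not share its index.
*Zara₁* does c-command the anaphor, but from outside its binding domain.
The anaphor is unbound in its domain → Principle A violation.

Principle A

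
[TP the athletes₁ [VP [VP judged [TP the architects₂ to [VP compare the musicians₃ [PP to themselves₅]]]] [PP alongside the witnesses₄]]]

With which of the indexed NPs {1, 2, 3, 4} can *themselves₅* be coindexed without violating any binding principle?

{2, 3}

*themselves* is an anaphor, so Principle A applies: it must be bound in its binding domain.
Binding domain of *themselves₅*: the embedded TP, whose subject is the architects₂.
*the athletes₁* c-commands the anaphor but is outside its binding domain → cannot satisfy Principle A.
*the architects₂* c-commands the anaphor within its binding domain → licit binder.
*the musicians₃* c-commands the anaphor within its binding domain → licit binder.
*the witnesses₄* does not c-command the anaphor → cannot bind it.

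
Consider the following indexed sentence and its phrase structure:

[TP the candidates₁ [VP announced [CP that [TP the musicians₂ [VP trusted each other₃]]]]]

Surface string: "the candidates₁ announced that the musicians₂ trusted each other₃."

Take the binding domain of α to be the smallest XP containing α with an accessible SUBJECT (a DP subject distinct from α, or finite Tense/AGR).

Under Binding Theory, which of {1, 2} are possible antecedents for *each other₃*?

*each other* is an anaphor, so Principle A applies: it must be bound in its binding domain.
Binding domain of *each other₃*: the embedded TP, whose subject is the musicians₂.
*the candidates₁* c-commands the anaphor but is outside its binding domain → cannot satisfy Principle A.
*the musicians₂* c-commands the anaphor within its binding domain → licit binder.

{2}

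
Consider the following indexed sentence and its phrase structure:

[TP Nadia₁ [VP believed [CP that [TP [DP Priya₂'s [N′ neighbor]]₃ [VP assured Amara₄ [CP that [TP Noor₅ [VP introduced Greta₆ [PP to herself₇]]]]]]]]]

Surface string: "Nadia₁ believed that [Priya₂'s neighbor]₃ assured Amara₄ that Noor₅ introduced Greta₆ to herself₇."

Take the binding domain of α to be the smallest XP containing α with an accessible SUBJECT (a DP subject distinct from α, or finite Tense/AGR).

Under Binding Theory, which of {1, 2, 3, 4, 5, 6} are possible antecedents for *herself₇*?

*herself* is an anaphor, so Principle A applies: it must be bound in its binding domain.
Binding domain of *herself₇*: the embedded TP, whose subject is Noor₅.
*Nadia₁* c-commands the anaphor but is outside its binding domain → cannot satisfy Principle A.
*Priya₂* does not c-command the anaphor → cannot bind it.
*[Priya₂'s neighbor]₃* c-commands the anaphor but is outside its binding domain → cannot satisfy Principle A.
*Amara₄* c-commands the anaphor but is outside its binding domain → cannot satisfy Principle A.
*Noor₅* c-commands the anaphor within its binding domain → licit binder.
*Greta₆* c-commands the anaphor within its binding domain → licit binder.

{5, 6}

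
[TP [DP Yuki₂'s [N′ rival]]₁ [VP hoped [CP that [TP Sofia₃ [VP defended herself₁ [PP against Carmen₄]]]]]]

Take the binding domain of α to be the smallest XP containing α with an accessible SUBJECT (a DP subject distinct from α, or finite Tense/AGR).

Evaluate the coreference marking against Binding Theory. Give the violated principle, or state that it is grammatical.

Principle A

The two coindexed NPs are *[Yuki₂'s rival]₁* and *herself₁*.
*herself₁* is an anaphor. Principle A requires it to be bound within its binding domain — the embedded TP, whose subject is Sofia₃.
Within that domain it is c-commanded by *Sofia₃*, which does not share its index.
*[Yuki₂'s rival]₁* does c-command the anaphor, but from outside its binding domain.
The anaphor is unbound in its domain → Principle A violation.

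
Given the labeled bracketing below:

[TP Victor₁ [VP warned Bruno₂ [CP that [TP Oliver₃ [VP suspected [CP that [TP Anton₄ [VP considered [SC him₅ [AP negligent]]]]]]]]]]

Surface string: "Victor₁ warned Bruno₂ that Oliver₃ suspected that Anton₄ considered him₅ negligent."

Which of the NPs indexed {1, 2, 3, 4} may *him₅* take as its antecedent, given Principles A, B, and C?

*him* is a pronoun, so Principle B applies: it must be free in its binding domain.
Binding domain of *him₅*: the embedded TP, whose subject is Anton₄.
*Victor₁* c-commands the pronoun but from outside its binding domain, and is not c-commanded by it → coindexation permitted.
*Bruno₂* c-commands the pronoun but from outside its binding domain, and is not c-commanded by it → coindexation permitted.
*Oliver₃* c-commands the pronoun but from outside its binding domain, and is not c-commanded by it → coindexation permitted.
*Anton₄* c-commands the pronoun within its binding domain → coindexation would violate Principle B.

{1, 2, 3}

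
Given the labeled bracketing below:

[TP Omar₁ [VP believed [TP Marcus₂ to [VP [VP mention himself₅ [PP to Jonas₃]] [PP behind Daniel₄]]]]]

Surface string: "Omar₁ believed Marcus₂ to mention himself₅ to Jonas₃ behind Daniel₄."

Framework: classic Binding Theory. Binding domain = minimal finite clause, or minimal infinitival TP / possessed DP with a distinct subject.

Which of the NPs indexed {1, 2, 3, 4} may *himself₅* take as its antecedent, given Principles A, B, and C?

{2}

*himself* is an anaphor, so Principle A applies: it must be bound in its binding domain.
Binding domain of *himself₅*: the embedded TP, whose subject is Marcus₂.
*Omar₁* c-commands the anaphor but is outside its binding domain → cannot satisfy Principle A.
*Marcus₂* c-commands the anaphor within its binding domain → licit binder.
*Jonas₃* does not c-command the anaphor → cannot bind it.
*Daniel₄* does not c-command the anaphor → cannot bind it.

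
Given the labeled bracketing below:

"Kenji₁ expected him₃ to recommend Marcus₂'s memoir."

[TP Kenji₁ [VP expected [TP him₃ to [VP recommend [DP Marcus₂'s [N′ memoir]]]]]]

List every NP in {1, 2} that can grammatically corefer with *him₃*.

none

*him* is a pronoun, so Principle B applies: it must be free in its binding domain.
Binding domain of *him₃*: the matrix TP, whose subject is Kenji₁.
*Kenji₁* c-commands the pronoun within its binding domain → coindexation would violate Principle B.
*Marcus₂*: the pronoun c-commands this R-expression → coindexation would violate Principle C on *Marcus₂*.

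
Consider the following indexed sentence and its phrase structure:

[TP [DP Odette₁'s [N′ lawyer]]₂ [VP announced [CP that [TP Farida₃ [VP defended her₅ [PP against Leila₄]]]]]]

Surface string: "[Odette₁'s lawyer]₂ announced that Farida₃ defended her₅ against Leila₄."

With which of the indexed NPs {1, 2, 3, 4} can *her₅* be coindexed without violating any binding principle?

{1, 2}

*her* is a pronoun, so Principle B applies: it must be free in its binding domain.
Binding domain of *her₅*: the embedded TP, whose subject is Farida₃.
*Odette₁* and the pronoun do not c-command one another → neither Principle B nor Principle C is at stake; coindexation permitted.
*[Odette₁'s lawyer]₂* c-commands the pronoun but from outside its binding domain, and is not c-commanded by it → coindexation permitted.
*Farida₃* c-commands the pronoun within its binding domain → coindexation would violate Principle B.
*Leila₄*: the pronoun c-commands this R-expression → coindexation would violate Principle C on *Leila₄*.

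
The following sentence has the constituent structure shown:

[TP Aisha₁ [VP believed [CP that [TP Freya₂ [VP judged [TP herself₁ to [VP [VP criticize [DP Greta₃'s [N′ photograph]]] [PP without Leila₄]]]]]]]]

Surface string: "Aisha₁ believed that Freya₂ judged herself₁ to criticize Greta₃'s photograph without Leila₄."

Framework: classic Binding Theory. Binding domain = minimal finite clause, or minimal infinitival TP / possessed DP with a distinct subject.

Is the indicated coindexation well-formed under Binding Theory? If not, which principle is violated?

The two coindexed NPs are *Aisha₁* and *herself₁*.
*herself₁* is an anaphor. Principle A requires it to be bound within its binding domain — the embedded TP, whose subject is Freya₂.
Within that domain it is c-commanded by *Freya₂*, which does not share its index.
*Aisha₁* does c-command the anaphor, but from outside its binding domain.
The anaphor is unbound in its domain → Principle A violation.

Principle A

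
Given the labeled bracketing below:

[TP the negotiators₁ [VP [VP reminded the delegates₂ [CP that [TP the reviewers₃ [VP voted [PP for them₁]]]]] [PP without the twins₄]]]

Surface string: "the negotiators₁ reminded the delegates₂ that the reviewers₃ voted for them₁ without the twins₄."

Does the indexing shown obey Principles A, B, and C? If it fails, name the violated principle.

The two coindexed NPs are *the negotiators₁* and *them₁*.
*them₁* is a pronoun; its binding domain is the embedded TP, whose subject is the reviewers₃. Within that domain it is c-commanded only by *the reviewers₃*, which carries a different index — the pronoun is free locally, so Principle B holds.
*the negotiators₁* is an R-expression; *them₁* does not c-command it, and no other NP shares its index, so Principle C is satisfied.
All principles are respected.

grammatical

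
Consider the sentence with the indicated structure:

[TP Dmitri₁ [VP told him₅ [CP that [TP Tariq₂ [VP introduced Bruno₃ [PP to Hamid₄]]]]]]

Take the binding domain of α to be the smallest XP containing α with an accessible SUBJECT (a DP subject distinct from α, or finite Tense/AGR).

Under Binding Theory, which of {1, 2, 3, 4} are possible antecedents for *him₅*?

none

*him* is a pronoun, so Principle B applies: it must be free in its binding domain.
Binding domain of *him₅*: the matrix TP, whose subject is Dmitri₁.
*Dmitri₁* c-commands the pronoun within its binding domain → coindexation would violate Principle B.
*Tariq₂*: the pronoun c-commands this R-expression → coindexation would violate Principle C on *Tariq₂*.
*Bruno₃*: the pronoun c-commands this R-expression → coindexation would violate Principle C on *Bruno₃*.
*Hamid₄*: the pronoun c-commands this R-expression → coindexation would violate Principle C on *Hamid₄*.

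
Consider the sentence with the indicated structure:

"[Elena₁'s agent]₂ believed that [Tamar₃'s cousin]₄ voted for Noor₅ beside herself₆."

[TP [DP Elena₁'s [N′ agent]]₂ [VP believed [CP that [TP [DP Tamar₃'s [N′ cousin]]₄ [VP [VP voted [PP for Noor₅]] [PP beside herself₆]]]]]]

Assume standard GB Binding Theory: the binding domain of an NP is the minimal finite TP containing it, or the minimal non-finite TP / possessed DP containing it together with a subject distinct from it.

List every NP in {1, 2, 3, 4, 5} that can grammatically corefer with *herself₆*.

{4}

*herself* is an anaphor, so Principle A applies: it must be bound in its binding domain.
Binding domain of *herself₆*: the embedded TP, whose subject is [Tamar₃'s cousin]₄.
*Elena₁* does not c-command the anaphor → cannot bind it.
*[Elena₁'s agent]₂* c-commands the anaphor but is outside its binding domain → cannot satisfy Principle A.
*Tamar₃* does not c-command the anaphor → cannot bind it.
*[Tamar₃'s cousin]₄* c-commands the anaphor within its binding domain → licit binder.
*Noor₅* does not c-command the anaphor → cannot bind it.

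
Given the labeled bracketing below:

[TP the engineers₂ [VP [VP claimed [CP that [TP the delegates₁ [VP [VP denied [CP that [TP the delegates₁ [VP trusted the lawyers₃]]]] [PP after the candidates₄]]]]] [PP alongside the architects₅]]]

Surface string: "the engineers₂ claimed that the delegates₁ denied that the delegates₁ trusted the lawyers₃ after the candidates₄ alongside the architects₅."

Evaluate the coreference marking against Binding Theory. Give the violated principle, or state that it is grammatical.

The two coindexed NPs are *the delegates₁* (the lower occurrence) and *the delegates₁* (the higher occurrence).
*the delegates₁* (the lower occurrence) is an R-expression. Principle C requires it to be free everywhere.
*the delegates₁* (the higher occurrence) c-commands it and carries the same index.
The R-expression is bound → Principle C violation.

Principle C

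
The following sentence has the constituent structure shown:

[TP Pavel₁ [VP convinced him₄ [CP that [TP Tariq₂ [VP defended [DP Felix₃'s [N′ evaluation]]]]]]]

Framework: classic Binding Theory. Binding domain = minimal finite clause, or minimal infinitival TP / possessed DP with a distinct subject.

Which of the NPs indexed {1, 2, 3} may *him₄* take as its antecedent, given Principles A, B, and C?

*him* is a pronoun, so Principle B applies: it must be free in its binding domain.
Binding domain of *him₄*: the matrix TP, whose subject is Pavel₁.
*Pavel₁* c-commands the pronoun within its binding domain → coindexation would violate Principle B.
*Tariq₂*: the pronoun c-commands this R-expression → coindexation would violate Principle C on *Tariq₂*.
*Felix₃*: the pronoun c-commands this R-expression → coindexation would violate Principle C on *Felix₃*.

none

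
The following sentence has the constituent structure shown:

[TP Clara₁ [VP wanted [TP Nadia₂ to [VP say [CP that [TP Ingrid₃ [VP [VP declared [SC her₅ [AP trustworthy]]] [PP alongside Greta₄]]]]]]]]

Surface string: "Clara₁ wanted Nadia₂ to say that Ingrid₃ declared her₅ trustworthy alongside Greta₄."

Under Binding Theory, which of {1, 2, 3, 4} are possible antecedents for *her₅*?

{1, 2, 4}

*her* is a pronoun, so Principle B applies: it must be free in its binding domain.
Binding domain of *her₅*: the embedded TP, whose subject is Ingrid₃.
*Clara₁* c-commands the pronoun but from outside its binding domain, and is not c-commanded by it → coindexation permitted.
*Nadia₂* c-commands the pronoun but from outside its binding domain, and is not c-commanded by it → coindexation permitted.
*Ingrid₃* c-commands the pronoun within its binding domain → coindexation would violate Principle B.
*Greta₄* and the pronoun do not c-command one another → neither Principle B nor Principle C is at stake; coindexation permitted.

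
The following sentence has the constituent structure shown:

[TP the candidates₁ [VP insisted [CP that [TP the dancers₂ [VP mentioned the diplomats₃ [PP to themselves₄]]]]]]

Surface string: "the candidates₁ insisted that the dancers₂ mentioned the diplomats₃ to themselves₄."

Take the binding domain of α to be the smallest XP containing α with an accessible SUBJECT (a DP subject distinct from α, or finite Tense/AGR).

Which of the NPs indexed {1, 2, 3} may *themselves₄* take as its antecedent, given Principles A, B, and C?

{2, 3}

*themselves* is an anaphor, so Principle A applies: it must be bound in its binding domain.
Binding domain of *themselves₄*: the embedded TP, whose subject is the dancers₂.
*the candidates₁* c-commands the anaphor but is outside its binding domain → cannot satisfy Principle A.
*the dancers₂* c-commands the anaphor within its binding domain → licit binder.
*the diplomats₃* c-commands the anaphor within its binding domain → licit binder.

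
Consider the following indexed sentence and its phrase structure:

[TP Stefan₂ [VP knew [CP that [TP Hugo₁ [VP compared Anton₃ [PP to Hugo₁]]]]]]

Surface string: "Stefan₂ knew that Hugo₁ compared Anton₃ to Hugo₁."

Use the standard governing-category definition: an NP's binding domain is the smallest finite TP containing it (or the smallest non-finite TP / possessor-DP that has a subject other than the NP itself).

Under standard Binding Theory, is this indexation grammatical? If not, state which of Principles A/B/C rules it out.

Principle C

The two coindexed NPs are *Hugo₁* (the lower occurrence) and *Hugo₁* (the higher occurrence).
*Hugo₁* (the lower occurrence) is an R-expression. Principle C requires it to be free everywhere.
*Hugo₁* (the higher occurrence) c-commands it and carries the same index.
The R-expression is bound → Principle C violation.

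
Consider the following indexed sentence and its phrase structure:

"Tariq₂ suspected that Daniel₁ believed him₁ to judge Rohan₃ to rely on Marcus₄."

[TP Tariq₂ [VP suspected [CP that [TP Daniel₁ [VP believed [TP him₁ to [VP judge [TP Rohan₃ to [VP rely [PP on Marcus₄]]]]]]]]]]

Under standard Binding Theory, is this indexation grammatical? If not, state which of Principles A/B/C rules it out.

The two coindexed NPs are *Daniel₁* and *him₁*.
*him₁* is a pronoun. Its binding domain is the embedded TP, whose subject is Daniel₁.
*Daniel₁* c-commands it within that domain and carries the same index.
The pronoun is locally bound → Principle B violation.

Principle B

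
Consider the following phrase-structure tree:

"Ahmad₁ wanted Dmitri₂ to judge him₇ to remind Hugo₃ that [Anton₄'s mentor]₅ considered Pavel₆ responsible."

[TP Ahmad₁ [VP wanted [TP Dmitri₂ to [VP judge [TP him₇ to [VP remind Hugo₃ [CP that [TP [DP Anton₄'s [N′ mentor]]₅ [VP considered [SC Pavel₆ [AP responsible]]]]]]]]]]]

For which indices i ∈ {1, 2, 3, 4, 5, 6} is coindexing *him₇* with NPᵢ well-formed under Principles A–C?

*him* is a pronoun, so Principle B applies: it must be free in its binding domain.
Binding domain of *him₇*: the embedded TP, whose subject is Dmitri₂.
*Ahmad₁* c-commands the pronoun but from outside its binding domain, and is not c-commanded by it → coindexation permitted.
*Dmitri₂* c-commands the pronoun within its binding domain → coindexation would violate Principle B.
*Hugo₃*: the pronoun c-commands this R-expression → coindexation would violate Principle C on *Hugo₃*.
*Anton₄*: the pronoun c-commands this R-expression → coindexation would violate Principle C on *Anton₄*.
*[Anton₄'s mentor]₅*: the pronoun c-commands this R-expression → coindexation would violate Principle C on *[Anton₄'s mentor]₅*.
*Pavel₆*: the pronoun c-commands this R-expression → coindexation would violate Principle C on *Pavel₆*.

{1}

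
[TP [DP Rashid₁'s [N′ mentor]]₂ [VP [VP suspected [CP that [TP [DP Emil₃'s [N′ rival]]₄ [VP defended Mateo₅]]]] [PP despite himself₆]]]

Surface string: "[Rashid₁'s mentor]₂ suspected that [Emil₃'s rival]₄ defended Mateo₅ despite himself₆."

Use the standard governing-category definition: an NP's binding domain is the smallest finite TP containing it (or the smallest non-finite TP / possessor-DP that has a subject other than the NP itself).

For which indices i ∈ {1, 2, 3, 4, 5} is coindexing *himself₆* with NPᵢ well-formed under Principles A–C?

*himself* is an anaphor, so Principle A applies: it must be bound in its binding domain.
Binding domain of *himself₆*: the matrix TP, whose subject is [Rashid₁'s mentor]₂.
*Rashid₁* does not c-command the anaphor → cannot bind it.
*[Rashid₁'s mentor]₂* c-commands the anaphor within its binding domain → licit binder.
*Emil₃* does not c-command the anaphor → cannot bind it.
*[Emil₃'s rival]₄* does not c-command the anaphor → cannot bind it.
*Mateo₅* does not c-command the anaphor → cannot bind it.

{2}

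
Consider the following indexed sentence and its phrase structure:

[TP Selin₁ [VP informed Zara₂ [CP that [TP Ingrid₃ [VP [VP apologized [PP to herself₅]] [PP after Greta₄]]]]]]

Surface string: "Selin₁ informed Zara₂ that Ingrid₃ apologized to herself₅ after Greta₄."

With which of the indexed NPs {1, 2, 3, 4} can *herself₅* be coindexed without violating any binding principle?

*herself* is an anaphor, so Principle A applies: it must be bound in its binding domain.
Binding domain of *herself₅*: the embedded TP, whose subject is Ingrid₃.
*Selin₁* c-commands the anaphor but is outside its binding domain → cannot satisfy Principle A.
*Zara₂* c-commands the anaphor but is outside its binding domain → cannot satisfy Principle A.
*Ingrid₃* c-commands the anaphor within its binding domain → licit binder.
*Greta₄* does not c-command the anaphor → cannot bind it.

{3}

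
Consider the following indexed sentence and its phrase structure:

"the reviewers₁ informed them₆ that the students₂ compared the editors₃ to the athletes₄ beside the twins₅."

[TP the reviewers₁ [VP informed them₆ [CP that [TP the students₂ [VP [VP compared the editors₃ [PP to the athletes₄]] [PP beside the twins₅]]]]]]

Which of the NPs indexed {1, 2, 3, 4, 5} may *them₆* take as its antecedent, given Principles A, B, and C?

*them* is a pronoun, so Principle B applies: it must be free in its binding domain.
Binding domain of *them₆*: the matrix TP, whose subject is the reviewers₁.
*the reviewers₁* c-commands the pronoun within its binding domain → coindexation would violate Principle B.
*the students₂*: the pronoun c-commands this R-expression → coindexation would violate Principle C on *the students₂*.
*the editors₃*: the pronoun c-commands this R-expression → coindexation would violate Principle C on *the editors₃*.
*the athletes₄*: the pronoun c-commands this R-expression → coindexation would violate Principle C on *the athletes₄*.
*the twins₅*: the pronoun c-commands this R-expression → coindexation would violate Principle C on *the twins₅*.

none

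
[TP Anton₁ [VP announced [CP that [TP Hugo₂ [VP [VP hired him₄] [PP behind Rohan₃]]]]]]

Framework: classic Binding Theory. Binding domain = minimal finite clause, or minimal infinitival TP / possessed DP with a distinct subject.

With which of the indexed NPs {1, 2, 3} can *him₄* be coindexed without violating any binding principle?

{1, 3}

*him* is a pronoun, so Principle B applies: it must be free in its binding domain.
Binding domain of *him₄*: the embedded TP, whose subject is Hugo₂.
*Anton₁* c-commands the pronoun but from outside its binding domain, and is not c-commanded by it → coindexation permitted.
*Hugo₂* c-commands the pronoun within its binding domain → coindexation would violate Principle B.
*Rohan₃* and the pronoun do not c-command one another → neither Principle B nor Principle C is at stake; coindexation permitted.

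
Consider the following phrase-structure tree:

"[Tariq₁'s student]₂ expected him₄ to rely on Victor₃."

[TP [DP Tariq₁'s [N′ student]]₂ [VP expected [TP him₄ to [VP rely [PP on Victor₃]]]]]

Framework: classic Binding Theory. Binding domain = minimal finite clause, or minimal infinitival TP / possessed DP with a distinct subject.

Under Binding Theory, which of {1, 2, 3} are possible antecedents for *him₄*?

*him* is a pronoun, so Principle B applies: it must be free in its binding domain.
Binding domain of *him₄*: the matrix TP, whose subject is [Tariq₁'s student]₂.
*Tariq₁* and the pronoun do not c-command one another → neither Principle B nor Principle C is at stake; coindexation permitted.
*[Tariq₁'s student]₂* c-commands the pronoun within its binding domain → coindexation would violate Principle B.
*Victor₃*: the pronoun c-commands this R-expression → coindexation would violate Principle C on *Victor₃*.

{1}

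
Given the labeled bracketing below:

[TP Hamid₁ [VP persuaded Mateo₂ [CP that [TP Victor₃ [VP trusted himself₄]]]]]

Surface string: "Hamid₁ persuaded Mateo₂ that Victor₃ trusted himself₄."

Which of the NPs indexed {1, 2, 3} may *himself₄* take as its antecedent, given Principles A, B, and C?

{3}

*himself* is an anaphor, so Principle A applies: it must be bound in its binding domain.
Binding domain of *himself₄*: the embedded TP, whose subject is Victor₃.
*Hamid₁* c-commands the anaphor but is outside its binding domain → cannot satisfy Principle A.
*Mateo₂* c-commands the anaphor but is outside its binding domain → cannot satisfy Principle A.
*Victor₃* c-commands the anaphor within its binding domain → licit binder.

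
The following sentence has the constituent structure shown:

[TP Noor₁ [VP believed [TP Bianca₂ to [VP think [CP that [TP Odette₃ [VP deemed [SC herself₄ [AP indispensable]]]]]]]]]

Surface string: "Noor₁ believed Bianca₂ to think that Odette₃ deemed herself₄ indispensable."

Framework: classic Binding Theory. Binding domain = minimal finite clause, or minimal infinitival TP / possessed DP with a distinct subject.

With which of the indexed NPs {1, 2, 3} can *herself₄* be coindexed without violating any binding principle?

{3}

*herself* is an anaphor, so Principle A applies: it must be bound in its binding domain.
Binding domain of *herself₄*: the embedded TP, whose subject is Odette₃.
*Noor₁* c-commands the anaphor but is outside its binding domain → cannot satisfy Principle A.
*Bianca₂* c-commands the anaphor but is outside its binding domain → cannot satisfy Principle A.
*Odette₃* c-commands the anaphor within its binding domain → licit binder.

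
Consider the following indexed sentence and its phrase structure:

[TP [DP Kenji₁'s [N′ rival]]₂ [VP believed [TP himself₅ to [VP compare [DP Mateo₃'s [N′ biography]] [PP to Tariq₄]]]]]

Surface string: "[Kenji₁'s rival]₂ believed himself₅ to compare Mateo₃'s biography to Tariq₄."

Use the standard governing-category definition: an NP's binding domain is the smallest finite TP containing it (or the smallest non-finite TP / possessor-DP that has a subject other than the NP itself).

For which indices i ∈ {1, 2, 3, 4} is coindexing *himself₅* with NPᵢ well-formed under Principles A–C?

*himself* is an anaphor, so Principle A applies: it must be bound in its binding domain.
Binding domain of *himself₅*: the matrix TP, whose subject is [Kenji₁'s rival]₂.
*Kenji₁* does not c-command the anaphor → cannot bind it.
*[Kenji₁'s rival]₂* c-commands the anaphor within its binding domain → licit binder.
*Mateo₃* does not c-command the anaphor → cannot bind it.
*Tariq₄* does not c-command the anaphor → cannot bind it.

{2}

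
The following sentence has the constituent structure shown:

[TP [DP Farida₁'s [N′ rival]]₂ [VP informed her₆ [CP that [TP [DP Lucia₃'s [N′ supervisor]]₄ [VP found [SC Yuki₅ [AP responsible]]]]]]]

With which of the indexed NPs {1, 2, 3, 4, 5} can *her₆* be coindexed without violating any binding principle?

*her* is a pronoun, so Principle B applies: it must be free in its binding domain.
Binding domain of *her₆*: the matrix TP, whose subject is [Farida₁'s rival]₂.
*Farida₁* and the pronoun do not c-command one another → neither Principle B nor Principle C is at stake; coindexation permitted.
*[Farida₁'s rival]₂* c-commands the pronoun within its binding domain → coindexation would violate Principle B.
*Lucia₃*: the pronoun c-commands this R-expression → coindexation would violate Principle C on *Lucia₃*.
*[Lucia₃'s supervisor]₄*: the pronoun c-commands this R-expression → coindexation would violate Principle C on *[Lucia₃'s supervisor]₄*.
*Yuki₅*: the pronoun c-commands this R-expression → coindexation would violate Principle C on *Yuki₅*.

{1}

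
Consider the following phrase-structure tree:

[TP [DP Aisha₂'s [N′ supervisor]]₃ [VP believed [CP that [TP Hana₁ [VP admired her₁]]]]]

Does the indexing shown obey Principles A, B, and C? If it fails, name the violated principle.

Principle B

The two coindexed NPs are *Hana₁* and *her₁*.
*her₁* is a pronoun. Its binding domain is the embedded TP, whose subject is Hana₁.
*Hana₁* c-commands it within that domain and carries the same index.
The pronoun is locally bound → Principle B violation.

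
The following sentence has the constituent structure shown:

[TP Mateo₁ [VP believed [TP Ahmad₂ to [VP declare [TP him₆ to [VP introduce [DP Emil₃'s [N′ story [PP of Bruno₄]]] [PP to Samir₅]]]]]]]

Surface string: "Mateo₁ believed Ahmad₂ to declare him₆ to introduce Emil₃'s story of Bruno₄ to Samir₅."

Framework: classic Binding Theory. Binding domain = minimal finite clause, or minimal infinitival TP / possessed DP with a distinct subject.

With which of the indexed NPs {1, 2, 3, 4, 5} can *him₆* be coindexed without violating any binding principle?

{1}

*him* is a pronoun, so Principle B applies: it must be free in its binding domain.
Binding domain of *him₆*: the embedded TP, whose subject is Ahmad₂.
*Mateo₁* c-commands the pronoun but from outside its binding domain, and is not c-commanded by it → coindexation permitted.
*Ahmad₂* c-commands the pronoun within its binding domain → coindexation would violate Principle B.
*Emil₃*: the pronoun c-commands this R-expression → coindexation would violate Principle C on *Emil₃*.
*Bruno₄*: the pronoun c-commands this R-expression → coindexation would violate Principle C on *Bruno₄*.
*Samir₅*: the pronoun c-commands this R-expression → coindexation would violate Principle C on *Samir₅*.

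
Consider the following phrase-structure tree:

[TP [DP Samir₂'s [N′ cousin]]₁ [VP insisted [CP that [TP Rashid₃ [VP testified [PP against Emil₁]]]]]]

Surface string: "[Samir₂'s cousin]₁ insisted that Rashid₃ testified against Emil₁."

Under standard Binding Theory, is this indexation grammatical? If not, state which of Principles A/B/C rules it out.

Principle C

The two coindexed NPs are *[Samir₂'s cousin]₁* and *Emil₁*.
*Emil₁* is an R-expression. Principle C requires it to be free everywhere.
*[Samir₂'s cousin]₁* c-commands it and carries the same index.
The R-expression is bound → Principle C violation.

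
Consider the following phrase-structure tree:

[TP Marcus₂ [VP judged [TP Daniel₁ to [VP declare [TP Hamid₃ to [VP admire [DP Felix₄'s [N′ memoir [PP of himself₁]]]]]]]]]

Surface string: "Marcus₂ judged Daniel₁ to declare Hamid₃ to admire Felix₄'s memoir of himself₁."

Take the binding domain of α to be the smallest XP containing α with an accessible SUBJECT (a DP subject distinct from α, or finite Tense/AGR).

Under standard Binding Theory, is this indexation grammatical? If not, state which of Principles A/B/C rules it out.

The two coindexed NPs are *Daniel₁* and *himself₁*.
*himself₁* is an anaphor. Principle A requires it to be bound within its binding domain — the possessed DP, whose subject is Felix₄.
Within that domain it is c-commanded by *Felix₄*, which does not share its index.
*Daniel₁* does c-command the anaphor, but from outside its binding domain.
The anaphor is unbound in its domain → Principle A violation.

Principle A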